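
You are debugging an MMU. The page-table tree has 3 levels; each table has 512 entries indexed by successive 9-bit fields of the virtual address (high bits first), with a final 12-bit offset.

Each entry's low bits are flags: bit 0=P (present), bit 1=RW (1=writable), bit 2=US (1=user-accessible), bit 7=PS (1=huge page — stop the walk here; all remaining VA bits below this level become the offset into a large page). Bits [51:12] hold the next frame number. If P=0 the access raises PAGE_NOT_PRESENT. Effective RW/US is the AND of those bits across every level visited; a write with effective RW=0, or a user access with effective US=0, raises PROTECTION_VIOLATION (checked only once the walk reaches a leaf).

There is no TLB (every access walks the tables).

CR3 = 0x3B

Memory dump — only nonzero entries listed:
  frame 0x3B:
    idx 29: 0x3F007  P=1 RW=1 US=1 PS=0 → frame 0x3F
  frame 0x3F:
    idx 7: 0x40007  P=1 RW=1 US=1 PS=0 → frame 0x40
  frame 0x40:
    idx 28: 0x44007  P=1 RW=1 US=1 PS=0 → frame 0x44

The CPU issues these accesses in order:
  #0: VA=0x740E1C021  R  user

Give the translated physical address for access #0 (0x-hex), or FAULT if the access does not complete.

Trace:
#0 VA=0x740E1C021 (r,user):
  L0: frame=0x3B idx=29 entry=0x3F007 [P=1 RW=1 US=1 PS=0]
  L1: frame=0x3F idx=7 entry=0x40007 [P=1 RW=1 US=1 PS=0]
  L2: frame=0x40 idx=28 entry=0x44007 [P=1 RW=1 US=1 PS=0]
  ⇒ phys 0x44021  [3 reads]

Access #0 PA: 0x44021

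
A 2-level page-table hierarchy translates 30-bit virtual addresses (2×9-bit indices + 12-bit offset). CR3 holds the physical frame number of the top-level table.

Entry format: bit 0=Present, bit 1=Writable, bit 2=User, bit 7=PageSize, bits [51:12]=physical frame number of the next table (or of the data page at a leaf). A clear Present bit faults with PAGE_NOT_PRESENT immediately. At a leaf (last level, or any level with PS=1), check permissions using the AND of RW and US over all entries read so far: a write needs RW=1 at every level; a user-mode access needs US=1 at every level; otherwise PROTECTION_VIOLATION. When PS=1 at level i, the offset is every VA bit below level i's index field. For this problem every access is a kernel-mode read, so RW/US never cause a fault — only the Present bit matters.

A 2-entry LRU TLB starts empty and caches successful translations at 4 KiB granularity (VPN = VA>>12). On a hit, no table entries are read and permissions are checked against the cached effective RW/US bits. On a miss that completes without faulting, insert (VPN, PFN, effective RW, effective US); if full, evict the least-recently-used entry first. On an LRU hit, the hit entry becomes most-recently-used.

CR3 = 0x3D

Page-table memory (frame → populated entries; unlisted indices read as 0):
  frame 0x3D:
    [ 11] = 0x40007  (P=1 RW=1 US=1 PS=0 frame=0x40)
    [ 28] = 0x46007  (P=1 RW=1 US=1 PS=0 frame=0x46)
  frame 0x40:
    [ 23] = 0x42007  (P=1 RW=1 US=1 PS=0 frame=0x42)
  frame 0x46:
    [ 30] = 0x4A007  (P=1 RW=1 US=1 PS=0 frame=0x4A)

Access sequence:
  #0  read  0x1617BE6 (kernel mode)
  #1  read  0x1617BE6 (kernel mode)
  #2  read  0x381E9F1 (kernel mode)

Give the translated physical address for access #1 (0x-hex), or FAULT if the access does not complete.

Walk each access:
#0 VA=0x1617BE6 (r,kernel):
  lvl0: tbl 0x3D, slot 11 ⇒ 0x40007 (P1/RW1/US1/PS0)
  lvl1: tbl 0x40, slot 23 ⇒ 0x42007 (P1/RW1/US1/PS0)
  → PA=0x42BE6  (2 entries read)
#1 VA=0x1617BE6 (r,kernel):
  TLB hit vpn=0x1617 → PA=0x42BE6
#2 VA=0x381E9F1 (r,kernel):
  lvl0: tbl 0x3D, slot 28 ⇒ 0x46007 (P1/RW1/US1/PS0)
  lvl1: tbl 0x46, slot 30 ⇒ 0x4A007 (P1/RW1/US1/PS0)
  → PA=0x4A9F1  (2 entries read)

Access #1 PA: 0x42BE6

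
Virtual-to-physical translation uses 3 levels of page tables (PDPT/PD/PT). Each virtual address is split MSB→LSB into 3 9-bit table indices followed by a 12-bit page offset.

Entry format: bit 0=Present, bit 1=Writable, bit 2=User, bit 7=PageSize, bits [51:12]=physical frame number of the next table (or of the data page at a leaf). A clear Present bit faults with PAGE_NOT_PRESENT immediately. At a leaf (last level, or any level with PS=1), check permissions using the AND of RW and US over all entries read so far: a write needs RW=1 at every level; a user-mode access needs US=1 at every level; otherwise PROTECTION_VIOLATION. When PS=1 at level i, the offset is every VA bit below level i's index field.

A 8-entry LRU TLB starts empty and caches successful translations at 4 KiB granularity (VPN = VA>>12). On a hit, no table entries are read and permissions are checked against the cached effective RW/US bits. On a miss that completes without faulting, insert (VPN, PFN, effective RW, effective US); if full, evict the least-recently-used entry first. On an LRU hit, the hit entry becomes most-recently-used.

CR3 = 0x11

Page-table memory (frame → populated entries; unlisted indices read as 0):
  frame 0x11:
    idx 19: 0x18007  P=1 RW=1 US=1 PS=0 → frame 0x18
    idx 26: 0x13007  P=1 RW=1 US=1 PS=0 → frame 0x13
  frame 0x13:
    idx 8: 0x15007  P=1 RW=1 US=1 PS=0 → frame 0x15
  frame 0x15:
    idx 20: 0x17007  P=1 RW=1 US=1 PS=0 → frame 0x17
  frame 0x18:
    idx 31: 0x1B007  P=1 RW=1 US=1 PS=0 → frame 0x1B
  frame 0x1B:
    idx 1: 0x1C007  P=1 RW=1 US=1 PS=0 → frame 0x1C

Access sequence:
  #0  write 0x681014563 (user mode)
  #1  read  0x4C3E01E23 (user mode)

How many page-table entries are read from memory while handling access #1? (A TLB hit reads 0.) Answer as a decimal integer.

Walk each access:
#0 VA=0x681014563 (w,user):
  lvl0: tbl 0x11, slot 26 ⇒ 0x13007 (P1/RW1/US1/PS0)
  lvl1: tbl 0x13, slot 8 ⇒ 0x15007 (P1/RW1/US1/PS0)
  lvl2: tbl 0x15, slot 20 ⇒ 0x17007 (P1/RW1/US1/PS0)
  ✓ 0x17563  — 3 lookups
#1 VA=0x4C3E01E23 (r,user):
  lvl0: tbl 0x11, slot 19 ⇒ 0x18007 (P1/RW1/US1/PS0)
  lvl1: tbl 0x18, slot 31 ⇒ 0x1B007 (P1/RW1/US1/PS0)
  lvl2: tbl 0x1B, slot 1 ⇒ 0x1C007 (P1/RW1/US1/PS0)
  ✓ 0x1CE23  — 3 lookups

Entries read for #1: 3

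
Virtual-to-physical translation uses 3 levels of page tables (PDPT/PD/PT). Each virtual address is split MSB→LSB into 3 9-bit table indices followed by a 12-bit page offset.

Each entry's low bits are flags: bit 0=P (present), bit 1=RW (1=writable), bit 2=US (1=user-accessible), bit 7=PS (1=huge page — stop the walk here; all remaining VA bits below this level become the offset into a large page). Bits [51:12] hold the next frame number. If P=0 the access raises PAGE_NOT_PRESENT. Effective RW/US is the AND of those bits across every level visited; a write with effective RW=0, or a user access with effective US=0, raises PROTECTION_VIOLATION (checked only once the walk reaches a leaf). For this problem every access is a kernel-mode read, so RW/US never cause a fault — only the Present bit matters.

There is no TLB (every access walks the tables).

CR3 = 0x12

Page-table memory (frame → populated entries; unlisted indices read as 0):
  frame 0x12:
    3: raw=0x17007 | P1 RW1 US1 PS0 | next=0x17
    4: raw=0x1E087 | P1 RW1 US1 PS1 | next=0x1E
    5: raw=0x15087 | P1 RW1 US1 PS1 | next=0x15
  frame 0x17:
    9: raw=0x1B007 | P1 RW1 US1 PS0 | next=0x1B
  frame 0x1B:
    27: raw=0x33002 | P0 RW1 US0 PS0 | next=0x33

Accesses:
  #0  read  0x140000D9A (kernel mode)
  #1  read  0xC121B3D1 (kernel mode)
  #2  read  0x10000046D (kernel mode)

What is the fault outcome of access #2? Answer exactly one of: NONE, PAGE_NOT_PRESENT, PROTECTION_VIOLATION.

Walk each access:
#0 VA=0x140000D9A (r,kernel):
  L0: frame=0x12 idx=5 entry=0x15087 [P=1 RW=1 US=1 PS=1]
  ✓ 0x15D9A (huge @L0)  — 1 lookups
#1 VA=0xC121B3D1 (r,kernel):
  L0: frame=0x12 idx=3 entry=0x17007 [P=1 RW=1 US=1 PS=0]
  L1: frame=0x17 idx=9 entry=0x1B007 [P=1 RW=1 US=1 PS=0]
  L2: frame=0x1B idx=27 entry=0x33002 [P=0 RW=1 US=0 PS=0]
  ✗ PAGE_NOT_PRESENT  [3 reads]
#2 VA=0x10000046D (r,kernel):
  L0: frame=0x12 idx=4 entry=0x1E087 [P=1 RW=1 US=1 PS=1]
  ✓ 0x1E46D (huge @L0)  — 1 lookups

Access #2 fault: NONE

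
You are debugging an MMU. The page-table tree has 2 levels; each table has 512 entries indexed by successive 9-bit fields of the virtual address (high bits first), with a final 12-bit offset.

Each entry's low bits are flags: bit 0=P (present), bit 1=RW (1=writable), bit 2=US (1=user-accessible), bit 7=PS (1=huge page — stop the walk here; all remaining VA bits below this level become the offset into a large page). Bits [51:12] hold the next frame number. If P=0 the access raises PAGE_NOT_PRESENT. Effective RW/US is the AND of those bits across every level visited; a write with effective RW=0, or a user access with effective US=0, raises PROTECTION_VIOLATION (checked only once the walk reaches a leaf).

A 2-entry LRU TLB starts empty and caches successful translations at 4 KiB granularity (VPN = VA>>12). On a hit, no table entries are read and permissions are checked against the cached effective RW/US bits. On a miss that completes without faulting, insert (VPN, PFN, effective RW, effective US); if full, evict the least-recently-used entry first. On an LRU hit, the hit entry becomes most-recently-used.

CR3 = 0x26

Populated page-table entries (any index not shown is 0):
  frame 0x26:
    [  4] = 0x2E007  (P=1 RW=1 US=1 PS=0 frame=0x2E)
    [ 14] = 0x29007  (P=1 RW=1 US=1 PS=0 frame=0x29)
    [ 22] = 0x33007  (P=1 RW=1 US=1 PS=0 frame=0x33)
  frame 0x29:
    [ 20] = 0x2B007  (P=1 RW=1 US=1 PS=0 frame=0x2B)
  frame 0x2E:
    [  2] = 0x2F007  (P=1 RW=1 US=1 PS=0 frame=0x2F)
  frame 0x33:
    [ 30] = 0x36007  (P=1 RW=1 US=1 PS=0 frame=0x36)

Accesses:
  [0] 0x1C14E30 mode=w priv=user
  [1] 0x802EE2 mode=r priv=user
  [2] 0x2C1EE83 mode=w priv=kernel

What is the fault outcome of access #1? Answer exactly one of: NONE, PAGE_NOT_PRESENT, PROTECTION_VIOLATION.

Trace:
#0 VA=0x1C14E30 (w,user):
  [0] read 0x26 idx=14: raw=0x29007 flags P=1 W=1 U=1 S=0
  [1] read 0x29 idx=20: raw=0x2B007 flags P=1 W=1 U=1 S=0
  ⇒ phys 0x2BE30  [2 reads]
#1 VA=0x802EE2 (r,user):
  [0] read 0x26 idx=4: raw=0x2E007 flags P=1 W=1 U=1 S=0
  [1] read 0x2E idx=2: raw=0x2F007 flags P=1 W=1 U=1 S=0
  ⇒ phys 0x2FEE2  [2 reads]
#2 VA=0x2C1EE83 (w,kernel):
  [0] read 0x26 idx=22: raw=0x33007 flags P=1 W=1 U=1 S=0
  [1] read 0x33 idx=30: raw=0x36007 flags P=1 W=1 U=1 S=0
  ⇒ phys 0x36E83  [2 reads]

Access #1 fault: NONE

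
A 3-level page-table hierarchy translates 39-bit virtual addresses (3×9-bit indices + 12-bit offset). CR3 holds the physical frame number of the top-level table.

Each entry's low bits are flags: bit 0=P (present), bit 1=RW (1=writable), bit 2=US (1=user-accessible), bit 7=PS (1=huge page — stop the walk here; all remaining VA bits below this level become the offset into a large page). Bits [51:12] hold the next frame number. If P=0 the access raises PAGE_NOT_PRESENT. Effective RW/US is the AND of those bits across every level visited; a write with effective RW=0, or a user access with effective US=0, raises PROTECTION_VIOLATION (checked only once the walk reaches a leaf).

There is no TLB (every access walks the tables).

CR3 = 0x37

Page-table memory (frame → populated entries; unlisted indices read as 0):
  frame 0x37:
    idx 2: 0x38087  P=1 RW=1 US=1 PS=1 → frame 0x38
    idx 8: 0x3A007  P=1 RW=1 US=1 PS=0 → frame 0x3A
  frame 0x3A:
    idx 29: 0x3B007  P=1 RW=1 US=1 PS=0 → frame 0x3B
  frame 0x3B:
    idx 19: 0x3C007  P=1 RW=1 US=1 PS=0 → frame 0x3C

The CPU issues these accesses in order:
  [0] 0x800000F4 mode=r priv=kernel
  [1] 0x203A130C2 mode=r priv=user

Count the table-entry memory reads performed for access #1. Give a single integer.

Per-access translation:
#0 VA=0x800000F4 (r,kernel):
  [0] read 0x37 idx=2: raw=0x38087 flags P=1 W=1 U=1 S=1
  ✓ 0x380F4 (huge @L0)  — 1 lookups
#1 VA=0x203A130C2 (r,user):
  [0] read 0x37 idx=8: raw=0x3A007 flags P=1 W=1 U=1 S=0
  [1] read 0x3A idx=29: raw=0x3B007 flags P=1 W=1 U=1 S=0
  [2] read 0x3B idx=19: raw=0x3C007 flags P=1 W=1 U=1 S=0
  ✓ 0x3C0C2  — 3 lookups

Entries read for #1: 3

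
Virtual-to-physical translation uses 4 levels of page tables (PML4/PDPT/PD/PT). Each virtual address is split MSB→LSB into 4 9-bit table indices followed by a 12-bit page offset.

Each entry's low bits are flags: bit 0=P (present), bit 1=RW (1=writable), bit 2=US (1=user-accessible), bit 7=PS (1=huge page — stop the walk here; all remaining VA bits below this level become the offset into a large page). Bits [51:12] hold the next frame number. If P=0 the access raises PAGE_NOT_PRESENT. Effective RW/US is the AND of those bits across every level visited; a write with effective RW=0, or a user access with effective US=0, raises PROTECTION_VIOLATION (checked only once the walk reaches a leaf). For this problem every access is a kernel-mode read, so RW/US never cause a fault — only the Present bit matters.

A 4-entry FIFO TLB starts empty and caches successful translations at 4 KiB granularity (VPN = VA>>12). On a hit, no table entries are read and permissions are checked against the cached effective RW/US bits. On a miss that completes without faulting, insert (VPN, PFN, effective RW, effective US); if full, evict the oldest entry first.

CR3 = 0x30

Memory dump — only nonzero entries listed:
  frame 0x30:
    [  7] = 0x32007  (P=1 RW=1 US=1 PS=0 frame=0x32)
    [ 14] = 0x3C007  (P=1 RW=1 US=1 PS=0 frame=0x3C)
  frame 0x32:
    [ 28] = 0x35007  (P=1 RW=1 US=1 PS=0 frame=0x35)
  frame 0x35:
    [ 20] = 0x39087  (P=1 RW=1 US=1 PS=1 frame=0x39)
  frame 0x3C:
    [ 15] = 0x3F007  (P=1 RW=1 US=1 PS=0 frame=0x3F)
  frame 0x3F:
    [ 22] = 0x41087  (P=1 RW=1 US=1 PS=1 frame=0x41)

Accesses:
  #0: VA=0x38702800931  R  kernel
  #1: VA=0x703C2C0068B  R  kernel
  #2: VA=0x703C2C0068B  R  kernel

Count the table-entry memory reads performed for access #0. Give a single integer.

Per-access translation:
#0 VA=0x38702800931 (r,kernel):
  [0] read 0x30 idx=7: raw=0x32007 flags P=1 W=1 U=1 S=0
  [1] read 0x32 idx=28: raw=0x35007 flags P=1 W=1 U=1 S=0
  [2] read 0x35 idx=20: raw=0x39087 flags P=1 W=1 U=1 S=1
  ✓ 0x39931 (huge @L2)  — 3 lookups
#1 VA=0x703C2C0068B (r,kernel):
  [0] read 0x30 idx=14: raw=0x3C007 flags P=1 W=1 U=1 S=0
  [1] read 0x3C idx=15: raw=0x3F007 flags P=1 W=1 U=1 S=0
  [2] read 0x3F idx=22: raw=0x41087 flags P=1 W=1 U=1 S=1
  ✓ 0x4168B (huge @L2)  — 3 lookups
#2 VA=0x703C2C0068B (r,kernel):
  TLB hit vpn=0x703C2C00 → PA=0x4168B

Entries read for #0: 3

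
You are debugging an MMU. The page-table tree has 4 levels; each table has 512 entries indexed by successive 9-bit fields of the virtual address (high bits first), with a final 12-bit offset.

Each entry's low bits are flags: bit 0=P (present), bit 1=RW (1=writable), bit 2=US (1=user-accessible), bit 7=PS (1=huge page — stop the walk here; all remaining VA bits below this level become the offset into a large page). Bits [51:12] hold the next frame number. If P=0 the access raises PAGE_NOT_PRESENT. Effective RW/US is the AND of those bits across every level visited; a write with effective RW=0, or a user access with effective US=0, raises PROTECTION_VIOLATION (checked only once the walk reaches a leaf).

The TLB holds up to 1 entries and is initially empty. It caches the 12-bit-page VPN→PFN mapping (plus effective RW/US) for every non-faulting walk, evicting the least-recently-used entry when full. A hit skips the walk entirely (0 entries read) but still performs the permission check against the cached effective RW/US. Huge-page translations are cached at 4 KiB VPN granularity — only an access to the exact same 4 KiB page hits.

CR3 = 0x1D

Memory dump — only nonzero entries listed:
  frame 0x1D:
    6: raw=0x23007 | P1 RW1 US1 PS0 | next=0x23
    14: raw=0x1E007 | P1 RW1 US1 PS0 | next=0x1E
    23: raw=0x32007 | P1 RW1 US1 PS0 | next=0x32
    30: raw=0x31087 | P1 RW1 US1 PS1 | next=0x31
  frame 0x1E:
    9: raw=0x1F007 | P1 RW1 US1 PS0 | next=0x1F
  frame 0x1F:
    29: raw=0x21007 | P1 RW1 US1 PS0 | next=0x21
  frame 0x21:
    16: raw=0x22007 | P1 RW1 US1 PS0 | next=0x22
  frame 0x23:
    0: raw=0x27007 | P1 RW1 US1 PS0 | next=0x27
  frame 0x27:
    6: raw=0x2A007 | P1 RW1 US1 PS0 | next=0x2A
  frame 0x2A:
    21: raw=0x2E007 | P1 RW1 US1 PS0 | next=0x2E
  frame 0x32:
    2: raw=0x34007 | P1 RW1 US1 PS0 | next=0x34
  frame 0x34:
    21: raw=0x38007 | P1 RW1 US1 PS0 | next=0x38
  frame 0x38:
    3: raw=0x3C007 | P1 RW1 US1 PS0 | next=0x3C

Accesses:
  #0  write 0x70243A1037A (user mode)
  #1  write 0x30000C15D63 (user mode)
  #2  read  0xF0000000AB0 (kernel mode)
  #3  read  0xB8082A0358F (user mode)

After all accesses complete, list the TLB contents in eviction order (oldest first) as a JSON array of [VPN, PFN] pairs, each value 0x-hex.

Per-access translation:
#0 VA=0x70243A1037A (w,user):
  lvl0: tbl 0x1D, slot 14 ⇒ 0x1E007 (P1/RW1/US1/PS0)
  lvl1: tbl 0x1E, slot 9 ⇒ 0x1F007 (P1/RW1/US1/PS0)
  lvl2: tbl 0x1F, slot 29 ⇒ 0x21007 (P1/RW1/US1/PS0)
  lvl3: tbl 0x21, slot 16 ⇒ 0x22007 (P1/RW1/US1/PS0)
  ✓ 0x2237A  — 4 lookups
#1 VA=0x30000C15D63 (w,user):
  lvl0: tbl 0x1D, slot 6 ⇒ 0x23007 (P1/RW1/US1/PS0)
  lvl1: tbl 0x23, slot 0 ⇒ 0x27007 (P1/RW1/US1/PS0)
  lvl2: tbl 0x27, slot 6 ⇒ 0x2A007 (P1/RW1/US1/PS0)
  lvl3: tbl 0x2A, slot 21 ⇒ 0x2E007 (P1/RW1/US1/PS0)
  ✓ 0x2ED63  — 4 lookups
#2 VA=0xF0000000AB0 (r,kernel):
  lvl0: tbl 0x1D, slot 30 ⇒ 0x31087 (P1/RW1/US1/PS1)
  ✓ 0x31AB0 (huge @L0)  — 1 lookups
#3 VA=0xB8082A0358F (r,user):
  lvl0: tbl 0x1D, slot 23 ⇒ 0x32007 (P1/RW1/US1/PS0)
  lvl1: tbl 0x32, slot 2 ⇒ 0x34007 (P1/RW1/US1/PS0)
  lvl2: tbl 0x34, slot 21 ⇒ 0x38007 (P1/RW1/US1/PS0)
  lvl3: tbl 0x38, slot 3 ⇒ 0x3C007 (P1/RW1/US1/PS0)
  ✓ 0x3C58F  — 4 lookups

TLB: [["0xB8082A03", "0x3C"]]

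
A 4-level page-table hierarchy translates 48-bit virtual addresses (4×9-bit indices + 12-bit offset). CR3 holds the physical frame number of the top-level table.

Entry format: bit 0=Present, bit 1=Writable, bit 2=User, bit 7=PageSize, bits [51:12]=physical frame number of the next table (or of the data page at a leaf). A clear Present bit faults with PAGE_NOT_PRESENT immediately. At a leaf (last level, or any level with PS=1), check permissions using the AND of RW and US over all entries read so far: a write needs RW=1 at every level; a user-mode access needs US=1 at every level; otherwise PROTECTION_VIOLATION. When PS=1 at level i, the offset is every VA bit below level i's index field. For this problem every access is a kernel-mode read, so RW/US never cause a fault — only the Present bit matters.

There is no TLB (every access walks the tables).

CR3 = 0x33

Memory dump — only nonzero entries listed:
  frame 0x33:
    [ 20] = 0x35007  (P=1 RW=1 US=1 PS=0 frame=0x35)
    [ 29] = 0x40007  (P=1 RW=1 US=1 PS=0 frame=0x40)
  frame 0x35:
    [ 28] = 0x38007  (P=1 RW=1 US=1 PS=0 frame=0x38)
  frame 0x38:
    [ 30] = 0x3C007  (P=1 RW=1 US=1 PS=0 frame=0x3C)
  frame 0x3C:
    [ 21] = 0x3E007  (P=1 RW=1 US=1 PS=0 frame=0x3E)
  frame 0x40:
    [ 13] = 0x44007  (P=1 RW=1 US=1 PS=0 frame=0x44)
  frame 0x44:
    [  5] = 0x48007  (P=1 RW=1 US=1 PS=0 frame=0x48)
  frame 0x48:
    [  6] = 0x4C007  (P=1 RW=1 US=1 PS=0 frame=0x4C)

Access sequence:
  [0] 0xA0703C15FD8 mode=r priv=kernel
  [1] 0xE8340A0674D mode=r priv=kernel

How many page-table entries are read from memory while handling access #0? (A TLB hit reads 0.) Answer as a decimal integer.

Trace:
#0 VA=0xA0703C15FD8 (r,kernel):
  lvl0: tbl 0x33, slot 20 ⇒ 0x35007 (P1/RW1/US1/PS0)
  lvl1: tbl 0x35, slot 28 ⇒ 0x38007 (P1/RW1/US1/PS0)
  lvl2: tbl 0x38, slot 30 ⇒ 0x3C007 (P1/RW1/US1/PS0)
  lvl3: tbl 0x3C, slot 21 ⇒ 0x3E007 (P1/RW1/US1/PS0)
  → PA=0x3EFD8  (4 entries read)
#1 VA=0xE8340A0674D (r,kernel):
  lvl0: tbl 0x33, slot 29 ⇒ 0x40007 (P1/RW1/US1/PS0)
  lvl1: tbl 0x40, slot 13 ⇒ 0x44007 (P1/RW1/US1/PS0)
  lvl2: tbl 0x44, slot 5 ⇒ 0x48007 (P1/RW1/US1/PS0)
  lvl3: tbl 0x48, slot 6 ⇒ 0x4C007 (P1/RW1/US1/PS0)
  → PA=0x4C74D  (4 entries read)

Entries read for #0: 4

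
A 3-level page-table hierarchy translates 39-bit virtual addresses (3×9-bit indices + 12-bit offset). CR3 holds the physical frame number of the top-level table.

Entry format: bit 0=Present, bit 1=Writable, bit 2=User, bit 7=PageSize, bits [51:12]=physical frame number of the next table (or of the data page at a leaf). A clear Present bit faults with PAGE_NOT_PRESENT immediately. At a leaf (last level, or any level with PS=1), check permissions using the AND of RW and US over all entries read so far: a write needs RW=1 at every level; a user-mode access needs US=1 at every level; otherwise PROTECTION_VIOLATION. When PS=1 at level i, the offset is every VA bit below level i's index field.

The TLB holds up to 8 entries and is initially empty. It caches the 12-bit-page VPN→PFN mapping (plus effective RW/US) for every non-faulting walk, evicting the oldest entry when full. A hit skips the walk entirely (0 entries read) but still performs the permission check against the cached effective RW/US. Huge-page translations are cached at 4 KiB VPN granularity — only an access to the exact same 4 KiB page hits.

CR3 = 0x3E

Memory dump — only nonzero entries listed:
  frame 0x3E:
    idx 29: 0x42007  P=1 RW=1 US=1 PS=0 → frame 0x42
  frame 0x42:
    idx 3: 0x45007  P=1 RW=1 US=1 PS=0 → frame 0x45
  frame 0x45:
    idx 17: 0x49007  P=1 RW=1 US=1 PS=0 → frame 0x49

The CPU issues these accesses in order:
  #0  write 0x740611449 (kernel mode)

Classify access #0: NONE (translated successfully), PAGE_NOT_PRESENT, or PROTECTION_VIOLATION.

Walk each access:
#0 VA=0x740611449 (w,kernel):
  L0: frame=0x3E idx=29 entry=0x42007 [P=1 RW=1 US=1 PS=0]
  L1: frame=0x42 idx=3 entry=0x45007 [P=1 RW=1 US=1 PS=0]
  L2: frame=0x45 idx=17 entry=0x49007 [P=1 RW=1 US=1 PS=0]
  ✓ 0x49449  — 3 lookups

Access #0 fault: NONE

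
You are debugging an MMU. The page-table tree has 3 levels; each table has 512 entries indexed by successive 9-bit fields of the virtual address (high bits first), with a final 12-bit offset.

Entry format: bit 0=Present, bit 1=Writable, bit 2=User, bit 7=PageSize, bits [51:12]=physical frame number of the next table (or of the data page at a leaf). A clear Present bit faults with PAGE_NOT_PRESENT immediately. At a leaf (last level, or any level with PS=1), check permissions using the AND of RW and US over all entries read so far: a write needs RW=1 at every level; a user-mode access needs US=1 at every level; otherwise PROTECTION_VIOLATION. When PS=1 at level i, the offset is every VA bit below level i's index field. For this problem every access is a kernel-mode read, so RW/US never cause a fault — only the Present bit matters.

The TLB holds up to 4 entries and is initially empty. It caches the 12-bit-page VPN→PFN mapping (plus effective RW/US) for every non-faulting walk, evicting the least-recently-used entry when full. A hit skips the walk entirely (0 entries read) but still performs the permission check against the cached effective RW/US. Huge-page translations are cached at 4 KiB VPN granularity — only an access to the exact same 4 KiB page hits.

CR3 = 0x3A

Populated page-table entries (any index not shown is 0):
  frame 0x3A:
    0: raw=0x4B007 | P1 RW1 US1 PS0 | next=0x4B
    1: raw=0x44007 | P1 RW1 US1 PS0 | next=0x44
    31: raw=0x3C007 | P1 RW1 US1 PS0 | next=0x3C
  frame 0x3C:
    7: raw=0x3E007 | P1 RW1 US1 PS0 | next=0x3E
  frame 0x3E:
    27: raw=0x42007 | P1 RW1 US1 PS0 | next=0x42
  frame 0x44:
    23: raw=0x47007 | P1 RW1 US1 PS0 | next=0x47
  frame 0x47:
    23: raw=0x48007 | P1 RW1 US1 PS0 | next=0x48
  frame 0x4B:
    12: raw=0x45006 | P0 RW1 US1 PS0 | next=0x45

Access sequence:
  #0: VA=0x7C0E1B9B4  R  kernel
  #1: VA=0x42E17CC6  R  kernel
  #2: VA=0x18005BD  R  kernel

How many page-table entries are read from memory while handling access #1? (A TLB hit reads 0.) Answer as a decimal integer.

Per-access translation:
#0 VA=0x7C0E1B9B4 (r,kernel):
  lvl0: tbl 0x3A, slot 31 ⇒ 0x3C007 (P1/RW1/US1/PS0)
  lvl1: tbl 0x3C, slot 7 ⇒ 0x3E007 (P1/RW1/US1/PS0)
  lvl2: tbl 0x3E, slot 27 ⇒ 0x42007 (P1/RW1/US1/PS0)
  → PA=0x429B4  (3 entries read)
#1 VA=0x42E17CC6 (r,kernel):
  lvl0: tbl 0x3A, slot 1 ⇒ 0x44007 (P1/RW1/US1/PS0)
  lvl1: tbl 0x44, slot 23 ⇒ 0x47007 (P1/RW1/US1/PS0)
  lvl2: tbl 0x47, slot 23 ⇒ 0x48007 (P1/RW1/US1/PS0)
  → PA=0x48CC6  (3 entries read)
#2 VA=0x18005BD (r,kernel):
  lvl0: tbl 0x3A, slot 0 ⇒ 0x4B007 (P1/RW1/US1/PS0)
  lvl1: tbl 0x4B, slot 12 ⇒ 0x45006 (P0/RW1/US1/PS0)
  ⇒ fault: PAGE_NOT_PRESENT  — 2 lookups

Entries read for #1: 3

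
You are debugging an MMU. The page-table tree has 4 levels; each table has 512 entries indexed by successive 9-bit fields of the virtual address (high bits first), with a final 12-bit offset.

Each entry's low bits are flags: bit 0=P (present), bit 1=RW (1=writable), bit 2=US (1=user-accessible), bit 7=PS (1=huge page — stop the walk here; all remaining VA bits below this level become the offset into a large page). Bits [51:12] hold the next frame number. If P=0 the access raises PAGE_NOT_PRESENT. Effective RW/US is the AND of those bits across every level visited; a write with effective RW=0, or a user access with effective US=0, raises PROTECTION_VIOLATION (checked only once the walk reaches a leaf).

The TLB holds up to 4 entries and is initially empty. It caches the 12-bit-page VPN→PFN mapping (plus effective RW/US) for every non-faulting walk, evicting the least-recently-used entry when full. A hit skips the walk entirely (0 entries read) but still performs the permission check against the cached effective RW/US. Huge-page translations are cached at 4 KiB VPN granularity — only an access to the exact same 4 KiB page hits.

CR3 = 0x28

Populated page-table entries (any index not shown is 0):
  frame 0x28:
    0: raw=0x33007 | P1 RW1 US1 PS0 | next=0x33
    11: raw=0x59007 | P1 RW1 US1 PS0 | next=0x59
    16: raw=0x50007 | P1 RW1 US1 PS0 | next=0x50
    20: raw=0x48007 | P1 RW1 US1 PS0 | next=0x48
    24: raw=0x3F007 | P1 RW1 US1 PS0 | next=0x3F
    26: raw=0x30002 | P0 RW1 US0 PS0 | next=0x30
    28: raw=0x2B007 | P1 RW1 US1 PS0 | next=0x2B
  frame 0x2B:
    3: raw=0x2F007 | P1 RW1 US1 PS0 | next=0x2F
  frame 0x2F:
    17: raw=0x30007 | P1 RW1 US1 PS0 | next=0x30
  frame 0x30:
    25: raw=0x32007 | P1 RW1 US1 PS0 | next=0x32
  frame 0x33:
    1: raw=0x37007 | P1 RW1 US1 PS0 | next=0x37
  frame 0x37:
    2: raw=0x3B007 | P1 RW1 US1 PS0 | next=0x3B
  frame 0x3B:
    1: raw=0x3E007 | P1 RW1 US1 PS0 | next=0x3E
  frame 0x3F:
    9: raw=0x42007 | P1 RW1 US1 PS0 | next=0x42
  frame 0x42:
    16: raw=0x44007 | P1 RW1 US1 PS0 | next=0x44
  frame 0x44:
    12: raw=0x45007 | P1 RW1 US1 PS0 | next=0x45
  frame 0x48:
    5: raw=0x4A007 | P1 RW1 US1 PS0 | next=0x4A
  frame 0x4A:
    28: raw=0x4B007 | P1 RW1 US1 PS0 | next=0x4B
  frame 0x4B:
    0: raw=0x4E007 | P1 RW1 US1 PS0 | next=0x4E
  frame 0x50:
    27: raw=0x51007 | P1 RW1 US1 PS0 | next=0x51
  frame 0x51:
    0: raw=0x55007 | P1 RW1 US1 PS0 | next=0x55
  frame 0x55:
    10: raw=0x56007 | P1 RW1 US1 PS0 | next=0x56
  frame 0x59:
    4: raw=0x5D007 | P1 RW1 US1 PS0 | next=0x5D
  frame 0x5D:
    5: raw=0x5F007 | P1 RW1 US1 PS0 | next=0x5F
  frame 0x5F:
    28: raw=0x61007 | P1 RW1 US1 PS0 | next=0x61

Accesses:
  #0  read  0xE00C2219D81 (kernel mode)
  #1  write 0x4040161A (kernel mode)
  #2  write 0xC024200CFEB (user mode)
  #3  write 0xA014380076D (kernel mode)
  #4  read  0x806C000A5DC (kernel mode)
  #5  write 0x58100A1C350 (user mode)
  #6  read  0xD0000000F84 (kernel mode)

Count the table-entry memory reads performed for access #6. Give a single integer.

Per-access translation:
#0 VA=0xE00C2219D81 (r,kernel):
  L0: frame=0x28 idx=28 entry=0x2B007 [P=1 RW=1 US=1 PS=0]
  L1: frame=0x2B idx=3 entry=0x2F007 [P=1 RW=1 US=1 PS=0]
  L2: frame=0x2F idx=17 entry=0x30007 [P=1 RW=1 US=1 PS=0]
  L3: frame=0x30 idx=25 entry=0x32007 [P=1 RW=1 US=1 PS=0]
  → PA=0x32D81  (4 entries read)
#1 VA=0x4040161A (w,kernel):
  L0: frame=0x28 idx=0 entry=0x33007 [P=1 RW=1 US=1 PS=0]
  L1: frame=0x33 idx=1 entry=0x37007 [P=1 RW=1 US=1 PS=0]
  L2: frame=0x37 idx=2 entry=0x3B007 [P=1 RW=1 US=1 PS=0]
  L3: frame=0x3B idx=1 entry=0x3E007 [P=1 RW=1 US=1 PS=0]
  → PA=0x3E61A  (4 entries read)
#2 VA=0xC024200CFEB (w,user):
  L0: frame=0x28 idx=24 entry=0x3F007 [P=1 RW=1 US=1 PS=0]
  L1: frame=0x3F idx=9 entry=0x42007 [P=1 RW=1 US=1 PS=0]
  L2: frame=0x42 idx=16 entry=0x44007 [P=1 RW=1 US=1 PS=0]
  L3: frame=0x44 idx=12 entry=0x45007 [P=1 RW=1 US=1 PS=0]
  → PA=0x45FEB  (4 entries read)
#3 VA=0xA014380076D (w,kernel):
  L0: frame=0x28 idx=20 entry=0x48007 [P=1 RW=1 US=1 PS=0]
  L1: frame=0x48 idx=5 entry=0x4A007 [P=1 RW=1 US=1 PS=0]
  L2: frame=0x4A idx=28 entry=0x4B007 [P=1 RW=1 US=1 PS=0]
  L3: frame=0x4B idx=0 entry=0x4E007 [P=1 RW=1 US=1 PS=0]
  → PA=0x4E76D  (4 entries read)
#4 VA=0x806C000A5DC (r,kernel):
  L0: frame=0x28 idx=16 entry=0x50007 [P=1 RW=1 US=1 PS=0]
  L1: frame=0x50 idx=27 entry=0x51007 [P=1 RW=1 US=1 PS=0]
  L2: frame=0x51 idx=0 entry=0x55007 [P=1 RW=1 US=1 PS=0]
  L3: frame=0x55 idx=10 entry=0x56007 [P=1 RW=1 US=1 PS=0]
  → PA=0x565DC  (4 entries read)
#5 VA=0x58100A1C350 (w,user):
  L0: frame=0x28 idx=11 entry=0x59007 [P=1 RW=1 US=1 PS=0]
  L1: frame=0x59 idx=4 entry=0x5D007 [P=1 RW=1 US=1 PS=0]
  L2: frame=0x5D idx=5 entry=0x5F007 [P=1 RW=1 US=1 PS=0]
  L3: frame=0x5F idx=28 entry=0x61007 [P=1 RW=1 US=1 PS=0]
  → PA=0x61350  (4 entries read)
#6 VA=0xD0000000F84 (r,kernel):
  L0: frame=0x28 idx=26 entry=0x30002 [P=0 RW=1 US=0 PS=0]
  → PAGE_NOT_PRESENT  (1 entries read)

Entries read for #6: 1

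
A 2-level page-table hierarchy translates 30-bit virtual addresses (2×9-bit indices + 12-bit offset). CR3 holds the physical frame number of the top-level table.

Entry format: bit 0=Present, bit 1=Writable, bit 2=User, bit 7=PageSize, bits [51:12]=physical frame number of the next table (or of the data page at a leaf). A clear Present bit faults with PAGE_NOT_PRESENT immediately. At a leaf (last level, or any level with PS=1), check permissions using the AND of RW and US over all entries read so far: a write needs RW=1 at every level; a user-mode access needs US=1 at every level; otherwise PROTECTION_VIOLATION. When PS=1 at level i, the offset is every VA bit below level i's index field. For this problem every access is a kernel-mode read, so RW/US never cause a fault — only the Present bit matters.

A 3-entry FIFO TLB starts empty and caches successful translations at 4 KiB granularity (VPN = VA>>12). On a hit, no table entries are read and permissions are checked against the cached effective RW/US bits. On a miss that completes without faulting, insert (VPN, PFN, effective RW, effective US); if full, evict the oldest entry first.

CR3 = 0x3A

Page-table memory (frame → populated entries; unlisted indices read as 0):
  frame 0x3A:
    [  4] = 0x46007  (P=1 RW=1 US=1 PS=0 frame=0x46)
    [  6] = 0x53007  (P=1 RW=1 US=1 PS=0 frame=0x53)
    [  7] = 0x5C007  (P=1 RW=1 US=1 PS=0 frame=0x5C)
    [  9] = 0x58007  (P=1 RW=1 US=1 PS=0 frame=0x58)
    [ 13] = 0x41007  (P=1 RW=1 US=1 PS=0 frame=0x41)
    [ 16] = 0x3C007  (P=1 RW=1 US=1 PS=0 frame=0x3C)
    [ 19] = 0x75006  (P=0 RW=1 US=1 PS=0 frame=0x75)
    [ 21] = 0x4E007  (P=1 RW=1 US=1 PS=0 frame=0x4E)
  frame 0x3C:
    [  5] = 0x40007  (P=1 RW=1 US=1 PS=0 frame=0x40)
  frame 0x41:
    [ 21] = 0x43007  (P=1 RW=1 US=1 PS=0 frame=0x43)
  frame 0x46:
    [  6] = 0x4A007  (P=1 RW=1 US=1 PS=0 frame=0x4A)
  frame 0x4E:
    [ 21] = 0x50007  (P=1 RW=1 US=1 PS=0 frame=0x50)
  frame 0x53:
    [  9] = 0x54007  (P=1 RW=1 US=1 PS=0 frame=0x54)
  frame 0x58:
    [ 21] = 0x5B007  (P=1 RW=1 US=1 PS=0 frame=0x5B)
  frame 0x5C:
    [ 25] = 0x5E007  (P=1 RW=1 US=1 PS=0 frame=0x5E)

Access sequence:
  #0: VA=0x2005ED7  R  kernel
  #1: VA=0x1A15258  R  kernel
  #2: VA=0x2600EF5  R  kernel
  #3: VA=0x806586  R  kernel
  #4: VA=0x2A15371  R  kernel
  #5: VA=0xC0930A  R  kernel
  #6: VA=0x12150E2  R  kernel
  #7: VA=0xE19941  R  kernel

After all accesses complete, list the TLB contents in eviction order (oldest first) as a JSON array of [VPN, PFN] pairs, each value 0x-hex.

Per-access translation:
#0 VA=0x2005ED7 (r,kernel):
  L0: frame=0x3A idx=16 entry=0x3C007 [P=1 RW=1 US=1 PS=0]
  L1: frame=0x3C idx=5 entry=0x40007 [P=1 RW=1 US=1 PS=0]
  → PA=0x40ED7  (2 entries read)
#1 VA=0x1A15258 (r,kernel):
  L0: frame=0x3A idx=13 entry=0x41007 [P=1 RW=1 US=1 PS=0]
  L1: frame=0x41 idx=21 entry=0x43007 [P=1 RW=1 US=1 PS=0]
  → PA=0x43258  (2 entries read)
#2 VA=0x2600EF5 (r,kernel):
  L0: frame=0x3A idx=19 entry=0x75006 [P=0 RW=1 US=1 PS=0]
  ⇒ fault: PAGE_NOT_PRESENT  — 1 lookups
#3 VA=0x806586 (r,kernel):
  L0: frame=0x3A idx=4 entry=0x46007 [P=1 RW=1 US=1 PS=0]
  L1: frame=0x46 idx=6 entry=0x4A007 [P=1 RW=1 US=1 PS=0]
  → PA=0x4A586  (2 entries read)
#4 VA=0x2A15371 (r,kernel):
  L0: frame=0x3A idx=21 entry=0x4E007 [P=1 RW=1 US=1 PS=0]
  L1: frame=0x4E idx=21 entry=0x50007 [P=1 RW=1 US=1 PS=0]
  → PA=0x50371  (2 entries read)
#5 VA=0xC0930A (r,kernel):
  L0: frame=0x3A idx=6 entry=0x53007 [P=1 RW=1 US=1 PS=0]
  L1: frame=0x53 idx=9 entry=0x54007 [P=1 RW=1 US=1 PS=0]
  → PA=0x5430A  (2 entries read)
#6 VA=0x12150E2 (r,kernel):
  L0: frame=0x3A idx=9 entry=0x58007 [P=1 RW=1 US=1 PS=0]
  L1: frame=0x58 idx=21 entry=0x5B007 [P=1 RW=1 US=1 PS=0]
  → PA=0x5B0E2  (2 entries read)
#7 VA=0xE19941 (r,kernel):
  L0: frame=0x3A idx=7 entry=0x5C007 [P=1 RW=1 US=1 PS=0]
  L1: frame=0x5C idx=25 entry=0x5E007 [P=1 RW=1 US=1 PS=0]
  → PA=0x5E941  (2 entries read)

TLB: [["0xC09", "0x54"], ["0x1215", "0x5B"], ["0xE19", "0x5E"]]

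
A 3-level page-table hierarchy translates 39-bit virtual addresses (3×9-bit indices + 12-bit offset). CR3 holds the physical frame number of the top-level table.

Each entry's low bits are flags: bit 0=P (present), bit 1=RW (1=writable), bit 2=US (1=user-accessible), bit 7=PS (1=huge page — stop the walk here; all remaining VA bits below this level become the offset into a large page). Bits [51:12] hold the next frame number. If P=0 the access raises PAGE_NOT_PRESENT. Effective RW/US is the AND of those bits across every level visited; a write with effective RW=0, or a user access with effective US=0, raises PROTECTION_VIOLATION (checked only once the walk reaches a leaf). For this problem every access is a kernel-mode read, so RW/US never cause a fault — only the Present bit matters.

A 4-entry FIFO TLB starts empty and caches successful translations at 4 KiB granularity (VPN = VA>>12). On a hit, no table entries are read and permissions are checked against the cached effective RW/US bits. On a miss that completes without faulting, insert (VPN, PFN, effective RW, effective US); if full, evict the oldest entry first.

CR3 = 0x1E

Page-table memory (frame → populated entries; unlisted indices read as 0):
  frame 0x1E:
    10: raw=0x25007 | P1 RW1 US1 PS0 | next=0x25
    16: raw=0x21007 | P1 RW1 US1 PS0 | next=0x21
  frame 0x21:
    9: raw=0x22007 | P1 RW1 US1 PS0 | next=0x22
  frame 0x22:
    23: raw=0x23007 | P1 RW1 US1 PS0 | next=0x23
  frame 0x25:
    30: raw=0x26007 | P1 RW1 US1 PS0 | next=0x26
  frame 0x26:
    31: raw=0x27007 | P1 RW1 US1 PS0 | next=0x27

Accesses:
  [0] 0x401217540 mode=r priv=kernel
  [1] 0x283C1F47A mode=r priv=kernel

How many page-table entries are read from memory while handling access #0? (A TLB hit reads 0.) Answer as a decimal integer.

Walk each access:
#0 VA=0x401217540 (r,kernel):
  L0 @0x1E[16] → 0x21007  P=1,RW=1,US=1,PS=0
  L1 @0x21[9] → 0x22007  P=1,RW=1,US=1,PS=0
  L2 @0x22[23] → 0x23007  P=1,RW=1,US=1,PS=0
  → PA=0x23540  (3 entries read)
#1 VA=0x283C1F47A (r,kernel):
  L0 @0x1E[10] → 0x25007  P=1,RW=1,US=1,PS=0
  L1 @0x25[30] → 0x26007  P=1,RW=1,US=1,PS=0
  L2 @0x26[31] → 0x27007  P=1,RW=1,US=1,PS=0
  → PA=0x2747A  (3 entries read)

Entries read for #0: 3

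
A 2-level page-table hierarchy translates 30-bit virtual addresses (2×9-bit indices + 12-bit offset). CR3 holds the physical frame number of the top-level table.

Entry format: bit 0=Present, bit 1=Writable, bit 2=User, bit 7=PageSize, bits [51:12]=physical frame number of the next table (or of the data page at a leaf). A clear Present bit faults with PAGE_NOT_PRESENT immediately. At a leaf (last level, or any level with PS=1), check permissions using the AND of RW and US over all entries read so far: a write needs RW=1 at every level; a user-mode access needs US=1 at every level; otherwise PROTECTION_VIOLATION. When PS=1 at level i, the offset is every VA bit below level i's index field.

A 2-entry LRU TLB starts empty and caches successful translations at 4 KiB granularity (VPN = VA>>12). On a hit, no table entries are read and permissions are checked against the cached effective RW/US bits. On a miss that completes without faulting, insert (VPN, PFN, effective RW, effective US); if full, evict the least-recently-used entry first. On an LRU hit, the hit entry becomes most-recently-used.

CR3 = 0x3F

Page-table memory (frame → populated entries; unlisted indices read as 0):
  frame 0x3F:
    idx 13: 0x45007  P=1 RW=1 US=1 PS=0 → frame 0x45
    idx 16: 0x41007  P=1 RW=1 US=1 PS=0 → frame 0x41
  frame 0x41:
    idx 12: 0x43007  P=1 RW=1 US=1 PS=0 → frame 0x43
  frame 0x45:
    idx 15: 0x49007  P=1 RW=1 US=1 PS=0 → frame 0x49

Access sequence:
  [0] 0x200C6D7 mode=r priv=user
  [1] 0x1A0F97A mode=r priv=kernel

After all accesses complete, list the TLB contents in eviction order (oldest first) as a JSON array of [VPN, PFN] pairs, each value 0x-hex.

Trace:
#0 VA=0x200C6D7 (r,user):
  [0] read 0x3F idx=16: raw=0x41007 flags P=1 W=1 U=1 S=0
  [1] read 0x41 idx=12: raw=0x43007 flags P=1 W=1 U=1 S=0
  → PA=0x436D7  (2 entries read)
#1 VA=0x1A0F97A (r,kernel):
  [0] read 0x3F idx=13: raw=0x45007 flags P=1 W=1 U=1 S=0
  [1] read 0x45 idx=15: raw=0x49007 flags P=1 W=1 U=1 S=0
  → PA=0x4997A  (2 entries read)

TLB: [["0x200C", "0x43"], ["0x1A0F", "0x49"]]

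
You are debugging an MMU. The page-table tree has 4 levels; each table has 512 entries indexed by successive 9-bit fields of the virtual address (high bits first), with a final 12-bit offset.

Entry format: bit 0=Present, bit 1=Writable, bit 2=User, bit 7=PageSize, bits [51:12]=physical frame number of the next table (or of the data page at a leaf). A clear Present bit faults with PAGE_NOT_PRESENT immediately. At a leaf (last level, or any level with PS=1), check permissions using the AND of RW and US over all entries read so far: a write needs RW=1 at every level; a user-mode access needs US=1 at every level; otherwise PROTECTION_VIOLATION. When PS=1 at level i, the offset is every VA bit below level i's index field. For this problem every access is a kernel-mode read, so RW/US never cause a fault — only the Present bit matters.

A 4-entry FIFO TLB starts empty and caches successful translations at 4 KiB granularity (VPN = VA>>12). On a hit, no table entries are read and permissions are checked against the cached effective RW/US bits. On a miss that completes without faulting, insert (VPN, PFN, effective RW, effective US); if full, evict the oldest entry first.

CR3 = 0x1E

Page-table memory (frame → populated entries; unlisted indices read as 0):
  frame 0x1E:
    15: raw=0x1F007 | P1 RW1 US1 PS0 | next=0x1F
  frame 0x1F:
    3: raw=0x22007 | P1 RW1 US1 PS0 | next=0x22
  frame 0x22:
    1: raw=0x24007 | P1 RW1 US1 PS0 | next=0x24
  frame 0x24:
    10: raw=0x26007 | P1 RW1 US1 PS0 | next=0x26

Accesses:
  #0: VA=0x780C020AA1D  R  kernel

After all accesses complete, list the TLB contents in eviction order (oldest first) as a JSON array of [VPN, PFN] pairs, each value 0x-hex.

Trace:
#0 VA=0x780C020AA1D (r,kernel):
  L0 @0x1E[15] → 0x1F007  P=1,RW=1,US=1,PS=0
  L1 @0x1F[3] → 0x22007  P=1,RW=1,US=1,PS=0
  L2 @0x22[1] → 0x24007  P=1,RW=1,US=1,PS=0
  L3 @0x24[10] → 0x26007  P=1,RW=1,US=1,PS=0
  ⇒ phys 0x26A1D  [4 reads]

TLB: [["0x780C020A", "0x26"]]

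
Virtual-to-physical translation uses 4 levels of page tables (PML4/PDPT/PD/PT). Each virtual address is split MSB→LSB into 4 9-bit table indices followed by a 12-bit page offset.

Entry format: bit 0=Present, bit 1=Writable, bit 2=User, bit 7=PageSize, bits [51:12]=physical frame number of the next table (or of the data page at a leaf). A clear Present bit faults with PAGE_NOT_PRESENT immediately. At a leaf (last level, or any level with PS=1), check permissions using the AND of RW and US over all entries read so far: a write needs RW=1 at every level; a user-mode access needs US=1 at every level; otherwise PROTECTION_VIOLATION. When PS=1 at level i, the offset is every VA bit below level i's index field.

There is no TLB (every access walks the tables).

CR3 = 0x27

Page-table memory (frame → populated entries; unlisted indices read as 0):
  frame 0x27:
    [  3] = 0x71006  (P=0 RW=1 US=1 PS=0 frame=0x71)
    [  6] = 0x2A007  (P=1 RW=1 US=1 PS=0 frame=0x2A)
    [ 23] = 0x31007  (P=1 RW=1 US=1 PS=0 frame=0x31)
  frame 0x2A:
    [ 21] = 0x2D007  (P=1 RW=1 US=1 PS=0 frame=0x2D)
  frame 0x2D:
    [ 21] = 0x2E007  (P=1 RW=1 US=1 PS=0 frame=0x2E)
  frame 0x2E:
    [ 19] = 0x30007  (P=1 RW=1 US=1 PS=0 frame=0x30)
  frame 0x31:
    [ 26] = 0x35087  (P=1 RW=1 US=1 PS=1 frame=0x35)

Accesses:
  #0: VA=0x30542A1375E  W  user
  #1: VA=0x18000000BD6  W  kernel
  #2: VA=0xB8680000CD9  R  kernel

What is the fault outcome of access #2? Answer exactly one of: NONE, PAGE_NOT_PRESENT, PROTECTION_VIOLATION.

Per-access translation:
#0 VA=0x30542A1375E (w,user):
  L0 @0x27[6] → 0x2A007  P=1,RW=1,US=1,PS=0
  L1 @0x2A[21] → 0x2D007  P=1,RW=1,US=1,PS=0
  L2 @0x2D[21] → 0x2E007  P=1,RW=1,US=1,PS=0
  L3 @0x2E[19] → 0x30007  P=1,RW=1,US=1,PS=0
  → PA=0x3075E  (4 entries read)
#1 VA=0x18000000BD6 (w,kernel):
  L0 @0x27[3] → 0x71006  P=0,RW=1,US=1,PS=0
  → PAGE_NOT_PRESENT  (1 entries read)
#2 VA=0xB8680000CD9 (r,kernel):
  L0 @0x27[23] → 0x31007  P=1,RW=1,US=1,PS=0
  L1 @0x31[26] → 0x35087  P=1,RW=1,US=1,PS=1
  → PA=0x35CD9 (huge @L1)  (2 entries read)

Access #2 fault: NONE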